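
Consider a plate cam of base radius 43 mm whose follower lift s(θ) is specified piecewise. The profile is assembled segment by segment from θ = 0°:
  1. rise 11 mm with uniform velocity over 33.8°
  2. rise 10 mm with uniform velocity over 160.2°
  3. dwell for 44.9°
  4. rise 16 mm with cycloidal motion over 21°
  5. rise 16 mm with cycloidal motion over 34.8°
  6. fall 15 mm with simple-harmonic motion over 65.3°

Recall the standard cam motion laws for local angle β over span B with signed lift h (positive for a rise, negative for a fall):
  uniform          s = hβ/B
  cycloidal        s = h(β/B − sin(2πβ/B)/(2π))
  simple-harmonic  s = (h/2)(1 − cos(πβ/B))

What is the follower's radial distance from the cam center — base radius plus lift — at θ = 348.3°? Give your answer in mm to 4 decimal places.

seg 1 [0°–33.8°] uniform, h=11: full span → s += 11 → s = 11.0000
seg 2 [33.8°–194°] uniform, h=10: full span → s += 10 → s = 21.0000
seg 3 [194°–238.9°] dwell: s stays 21.0000
seg 4 [238.9°–259.9°] cycloidal, h=16: full span → s += 16 → s = 37.0000
seg 5 [259.9°–294.7°] cycloidal, h=16: full span → s += 16 → s = 53.0000
seg 6 [294.7°–360°] simple-harmonic, h=-15: θ=348.3° here. β=53.6, B=65.3. -15/2·(1 − cos(π·0.8208)) = -13.8429 → s = 39.1571
radial distance = base radius + s = 43 + 39.1571 = 82.1571

82.1571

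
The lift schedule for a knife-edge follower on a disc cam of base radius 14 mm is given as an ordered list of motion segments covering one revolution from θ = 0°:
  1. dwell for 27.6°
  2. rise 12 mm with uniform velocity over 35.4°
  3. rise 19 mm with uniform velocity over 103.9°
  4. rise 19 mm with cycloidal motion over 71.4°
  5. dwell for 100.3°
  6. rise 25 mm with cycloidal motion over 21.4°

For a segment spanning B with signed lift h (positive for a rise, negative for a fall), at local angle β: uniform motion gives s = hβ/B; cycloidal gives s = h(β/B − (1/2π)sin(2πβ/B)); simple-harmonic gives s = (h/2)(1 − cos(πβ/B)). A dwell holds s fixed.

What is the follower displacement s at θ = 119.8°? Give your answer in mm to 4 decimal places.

seg 1 [0°–27.6°] dwell: s stays 0.0000
seg 2 [27.6°–63°] uniform, h=12: full span → s += 12 → s = 12.0000
seg 3 [63°–166.9°] uniform, h=19: θ=119.8° here. β=56.8, B=103.9. 19·56.8/103.9 = 10.3869 → s = 22.3869

22.3869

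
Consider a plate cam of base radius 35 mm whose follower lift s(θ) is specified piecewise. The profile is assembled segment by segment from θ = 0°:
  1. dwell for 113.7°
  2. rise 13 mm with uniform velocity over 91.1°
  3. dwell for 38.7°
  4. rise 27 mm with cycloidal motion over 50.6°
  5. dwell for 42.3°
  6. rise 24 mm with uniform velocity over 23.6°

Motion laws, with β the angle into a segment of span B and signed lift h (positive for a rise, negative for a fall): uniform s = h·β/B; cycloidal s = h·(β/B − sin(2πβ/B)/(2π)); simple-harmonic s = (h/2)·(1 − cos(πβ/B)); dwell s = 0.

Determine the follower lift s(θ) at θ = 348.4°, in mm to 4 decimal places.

seg 1 [0°–113.7°] dwell: s stays 0.0000
seg 2 [113.7°–204.8°] uniform, h=13: full span → s += 13 → s = 13.0000
seg 3 [204.8°–243.5°] dwell: s stays 13.0000
seg 4 [243.5°–294.1°] cycloidal, h=27: full span → s += 27 → s = 40.0000
seg 5 [294.1°–336.4°] dwell: s stays 40.0000
seg 6 [336.4°–360°] uniform, h=24: θ=348.4° here. β=12, B=23.6. 24·12/23.6 = 12.2034 → s = 52.2034

52.2034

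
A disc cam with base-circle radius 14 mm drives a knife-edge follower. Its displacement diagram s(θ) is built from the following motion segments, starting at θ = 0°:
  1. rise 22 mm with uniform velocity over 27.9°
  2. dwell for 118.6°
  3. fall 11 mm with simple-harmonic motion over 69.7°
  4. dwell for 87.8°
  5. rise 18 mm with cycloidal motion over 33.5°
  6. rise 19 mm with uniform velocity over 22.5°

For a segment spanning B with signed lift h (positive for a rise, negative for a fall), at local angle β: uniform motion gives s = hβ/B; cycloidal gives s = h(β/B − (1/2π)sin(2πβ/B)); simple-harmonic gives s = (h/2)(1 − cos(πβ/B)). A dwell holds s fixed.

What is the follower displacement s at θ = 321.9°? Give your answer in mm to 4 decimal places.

seg 1 [0°–27.9°] uniform, h=22: full span → s += 22 → s = 22.0000
seg 2 [27.9°–146.5°] dwell: s stays 22.0000
seg 3 [146.5°–216.2°] simple-harmonic, h=-11: full span → s += -11 → s = 11.0000
seg 4 [216.2°–304°] dwell: s stays 11.0000
seg 5 [304°–337.5°] cycloidal, h=18: θ=321.9° here. β=17.9, B=33.5. 18·(0.5343 − sin(2π·0.5343)/(2π)) = 10.2310 → s = 21.2310

21.2310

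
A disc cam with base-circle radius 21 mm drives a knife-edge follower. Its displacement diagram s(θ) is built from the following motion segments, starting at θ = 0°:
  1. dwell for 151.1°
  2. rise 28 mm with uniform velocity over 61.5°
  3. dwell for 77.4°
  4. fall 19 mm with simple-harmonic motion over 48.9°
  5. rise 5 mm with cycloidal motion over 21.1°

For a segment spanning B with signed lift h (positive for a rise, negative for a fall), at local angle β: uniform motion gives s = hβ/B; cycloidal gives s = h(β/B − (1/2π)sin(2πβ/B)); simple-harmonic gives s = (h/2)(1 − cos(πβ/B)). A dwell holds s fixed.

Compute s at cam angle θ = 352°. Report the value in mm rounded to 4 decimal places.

seg 1 [0°–151.1°] dwell: s stays 0.0000
seg 2 [151.1°–212.6°] uniform, h=28: full span → s += 28 → s = 28.0000
seg 3 [212.6°–290°] dwell: s stays 28.0000
seg 4 [290°–338.9°] simple-harmonic, h=-19: full span → s += -19 → s = 9.0000
seg 5 [338.9°–360°] cycloidal, h=5: θ=352° here. β=13.1, B=21.1. 5·(0.6209 − sin(2π·0.6209)/(2π)) = 3.6521 → s = 12.6521

12.6521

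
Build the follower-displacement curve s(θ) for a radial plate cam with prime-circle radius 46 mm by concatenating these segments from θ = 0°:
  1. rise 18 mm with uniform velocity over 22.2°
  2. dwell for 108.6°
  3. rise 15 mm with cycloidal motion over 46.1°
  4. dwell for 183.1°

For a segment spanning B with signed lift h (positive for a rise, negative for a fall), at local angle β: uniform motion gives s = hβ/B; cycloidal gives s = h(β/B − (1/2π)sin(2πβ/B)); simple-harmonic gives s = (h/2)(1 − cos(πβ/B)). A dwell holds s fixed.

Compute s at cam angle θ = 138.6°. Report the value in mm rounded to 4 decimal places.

seg 1 [0°–22.2°] uniform, h=18: full span → s += 18 → s = 18.0000
seg 2 [22.2°–130.8°] dwell: s stays 18.0000
seg 3 [130.8°–176.9°] cycloidal, h=15: θ=138.6° here. β=7.8, B=46.1. 15·(0.1692 − sin(2π·0.1692)/(2π)) = 0.4518 → s = 18.4518

18.4518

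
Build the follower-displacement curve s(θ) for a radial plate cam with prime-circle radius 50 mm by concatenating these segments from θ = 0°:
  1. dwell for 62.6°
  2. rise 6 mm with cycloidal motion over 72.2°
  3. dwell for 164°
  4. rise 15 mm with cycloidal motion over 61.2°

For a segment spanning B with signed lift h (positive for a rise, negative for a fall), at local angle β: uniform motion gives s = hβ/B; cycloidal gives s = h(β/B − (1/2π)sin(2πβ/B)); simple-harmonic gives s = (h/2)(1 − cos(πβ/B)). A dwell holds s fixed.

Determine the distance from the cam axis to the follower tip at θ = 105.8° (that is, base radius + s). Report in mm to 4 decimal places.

seg 1 [0°–62.6°] dwell: s stays 0.0000
seg 2 [62.6°–134.8°] cycloidal, h=6: θ=105.8° here. β=43.2, B=72.2. 6·(0.5983 − sin(2π·0.5983)/(2π)) = 4.1432 → s = 4.1432
radial distance = base radius + s = 50 + 4.1432 = 54.1432

54.1432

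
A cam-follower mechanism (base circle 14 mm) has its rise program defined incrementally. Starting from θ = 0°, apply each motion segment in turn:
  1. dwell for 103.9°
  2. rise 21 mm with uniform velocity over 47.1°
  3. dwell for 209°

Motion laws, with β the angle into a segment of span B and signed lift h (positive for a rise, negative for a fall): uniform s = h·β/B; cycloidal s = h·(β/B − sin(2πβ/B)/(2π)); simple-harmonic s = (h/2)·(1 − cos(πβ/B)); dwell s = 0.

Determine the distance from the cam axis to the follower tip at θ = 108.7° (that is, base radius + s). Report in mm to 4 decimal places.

seg 1 [0°–103.9°] dwell: s stays 0.0000
seg 2 [103.9°–151°] uniform, h=21: θ=108.7° here. β=4.8, B=47.1. 21·4.8/47.1 = 2.1401 → s = 2.1401
radial distance = base radius + s = 14 + 2.1401 = 16.1401

16.1401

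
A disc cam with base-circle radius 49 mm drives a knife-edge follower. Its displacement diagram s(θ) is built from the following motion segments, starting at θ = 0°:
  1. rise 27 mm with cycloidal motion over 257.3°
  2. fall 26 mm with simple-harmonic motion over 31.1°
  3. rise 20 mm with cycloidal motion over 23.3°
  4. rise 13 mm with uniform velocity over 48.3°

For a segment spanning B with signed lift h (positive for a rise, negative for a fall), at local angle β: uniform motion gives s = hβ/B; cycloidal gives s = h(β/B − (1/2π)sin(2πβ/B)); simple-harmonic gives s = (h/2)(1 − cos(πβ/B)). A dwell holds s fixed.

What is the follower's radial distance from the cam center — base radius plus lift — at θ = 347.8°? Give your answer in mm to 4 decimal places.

seg 1 [0°–257.3°] cycloidal, h=27: full span → s += 27 → s = 27.0000
seg 2 [257.3°–288.4°] simple-harmonic, h=-26: full span → s += -26 → s = 1.0000
seg 3 [288.4°–311.7°] cycloidal, h=20: full span → s += 20 → s = 21.0000
seg 4 [311.7°–360°] uniform, h=13: θ=347.8° here. β=36.1, B=48.3. 13·36.1/48.3 = 9.7164 → s = 30.7164
radial distance = base radius + s = 49 + 30.7164 = 79.7164

79.7164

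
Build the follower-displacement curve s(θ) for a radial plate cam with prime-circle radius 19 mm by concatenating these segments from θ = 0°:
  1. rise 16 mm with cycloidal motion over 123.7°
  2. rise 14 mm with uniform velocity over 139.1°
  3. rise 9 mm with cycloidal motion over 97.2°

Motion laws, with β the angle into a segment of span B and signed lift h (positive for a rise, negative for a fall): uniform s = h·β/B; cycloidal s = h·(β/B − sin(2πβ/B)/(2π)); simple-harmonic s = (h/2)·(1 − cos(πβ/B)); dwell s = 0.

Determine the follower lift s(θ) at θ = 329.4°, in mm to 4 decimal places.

seg 1 [0°–123.7°] cycloidal, h=16: full span → s += 16 → s = 16.0000
seg 2 [123.7°–262.8°] uniform, h=14: full span → s += 14 → s = 30.0000
seg 3 [262.8°–360°] cycloidal, h=9: θ=329.4° here. β=66.6, B=97.2. 9·(0.6852 − sin(2π·0.6852)/(2π)) = 7.4819 → s = 37.4819

37.4819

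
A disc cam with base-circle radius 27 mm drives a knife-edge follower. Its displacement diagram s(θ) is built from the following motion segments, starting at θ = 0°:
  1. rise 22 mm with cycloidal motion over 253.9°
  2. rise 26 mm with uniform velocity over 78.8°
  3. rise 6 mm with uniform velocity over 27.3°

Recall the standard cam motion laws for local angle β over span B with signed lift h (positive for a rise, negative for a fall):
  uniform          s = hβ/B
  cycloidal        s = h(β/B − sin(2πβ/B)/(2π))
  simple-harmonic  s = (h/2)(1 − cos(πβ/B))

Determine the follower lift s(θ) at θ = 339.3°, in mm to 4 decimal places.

seg 1 [0°–253.9°] cycloidal, h=22: full span → s += 22 → s = 22.0000
seg 2 [253.9°–332.7°] uniform, h=26: full span → s += 26 → s = 48.0000
seg 3 [332.7°–360°] uniform, h=6: θ=339.3° here. β=6.6, B=27.3. 6·6.6/27.3 = 1.4505 → s = 49.4505

49.4505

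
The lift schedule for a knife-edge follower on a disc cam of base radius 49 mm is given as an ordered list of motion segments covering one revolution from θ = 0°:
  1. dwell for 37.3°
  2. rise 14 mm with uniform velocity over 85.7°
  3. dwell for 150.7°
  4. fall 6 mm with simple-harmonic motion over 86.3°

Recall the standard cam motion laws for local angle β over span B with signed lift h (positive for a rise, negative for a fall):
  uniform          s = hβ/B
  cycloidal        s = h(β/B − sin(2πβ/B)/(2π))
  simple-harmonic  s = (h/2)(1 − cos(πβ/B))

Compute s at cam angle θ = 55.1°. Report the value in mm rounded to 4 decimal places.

seg 1 [0°–37.3°] dwell: s stays 0.0000
seg 2 [37.3°–123°] uniform, h=14: θ=55.1° here. β=17.8, B=85.7. 14·17.8/85.7 = 2.9078 → s = 2.9078

2.9078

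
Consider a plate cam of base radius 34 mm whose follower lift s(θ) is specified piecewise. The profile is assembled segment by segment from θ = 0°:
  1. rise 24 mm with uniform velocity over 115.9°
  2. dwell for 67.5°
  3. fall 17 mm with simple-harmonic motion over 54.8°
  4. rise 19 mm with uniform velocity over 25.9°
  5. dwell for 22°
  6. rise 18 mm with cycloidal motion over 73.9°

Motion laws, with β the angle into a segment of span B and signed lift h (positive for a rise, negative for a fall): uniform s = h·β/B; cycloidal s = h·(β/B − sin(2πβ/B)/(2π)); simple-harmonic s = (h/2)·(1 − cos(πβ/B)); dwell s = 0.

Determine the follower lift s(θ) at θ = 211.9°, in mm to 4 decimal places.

seg 1 [0°–115.9°] uniform, h=24: full span → s += 24 → s = 24.0000
seg 2 [115.9°–183.4°] dwell: s stays 24.0000
seg 3 [183.4°–238.2°] simple-harmonic, h=-17: θ=211.9° here. β=28.5, B=54.8. -17/2·(1 − cos(π·0.5201)) = -9.0357 → s = 14.9643

14.9643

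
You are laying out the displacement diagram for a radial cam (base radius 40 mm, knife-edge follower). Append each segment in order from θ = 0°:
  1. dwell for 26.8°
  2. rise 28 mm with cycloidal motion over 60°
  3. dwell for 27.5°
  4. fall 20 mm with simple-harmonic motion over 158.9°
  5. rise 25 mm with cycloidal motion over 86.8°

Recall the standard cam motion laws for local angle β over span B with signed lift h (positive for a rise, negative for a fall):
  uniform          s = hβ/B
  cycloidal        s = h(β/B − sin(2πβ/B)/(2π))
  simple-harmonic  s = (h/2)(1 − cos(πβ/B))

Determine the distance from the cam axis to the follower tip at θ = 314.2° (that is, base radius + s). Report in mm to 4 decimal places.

seg 1 [0°–26.8°] dwell: s stays 0.0000
seg 2 [26.8°–86.8°] cycloidal, h=28: full span → s += 28 → s = 28.0000
seg 3 [86.8°–114.3°] dwell: s stays 28.0000
seg 4 [114.3°–273.2°] simple-harmonic, h=-20: full span → s += -20 → s = 8.0000
seg 5 [273.2°–360°] cycloidal, h=25: θ=314.2° here. β=41, B=86.8. 25·(0.4724 − sin(2π·0.4724)/(2π)) = 11.1210 → s = 19.1210
radial distance = base radius + s = 40 + 19.1210 = 59.1210

59.1210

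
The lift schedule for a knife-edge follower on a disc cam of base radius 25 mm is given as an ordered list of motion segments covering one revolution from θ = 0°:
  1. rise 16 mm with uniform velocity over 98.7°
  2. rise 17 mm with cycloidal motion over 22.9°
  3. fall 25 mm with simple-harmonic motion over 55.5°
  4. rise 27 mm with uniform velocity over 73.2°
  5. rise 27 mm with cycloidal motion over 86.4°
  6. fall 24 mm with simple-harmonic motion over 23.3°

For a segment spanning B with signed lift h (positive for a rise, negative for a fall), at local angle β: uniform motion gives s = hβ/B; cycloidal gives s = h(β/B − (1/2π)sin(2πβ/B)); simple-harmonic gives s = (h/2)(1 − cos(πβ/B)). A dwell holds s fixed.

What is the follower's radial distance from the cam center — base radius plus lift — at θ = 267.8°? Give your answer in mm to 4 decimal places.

seg 1 [0°–98.7°] uniform, h=16: full span → s += 16 → s = 16.0000
seg 2 [98.7°–121.6°] cycloidal, h=17: full span → s += 17 → s = 33.0000
seg 3 [121.6°–177.1°] simple-harmonic, h=-25: full span → s += -25 → s = 8.0000
seg 4 [177.1°–250.3°] uniform, h=27: full span → s += 27 → s = 35.0000
seg 5 [250.3°–336.7°] cycloidal, h=27: θ=267.8° here. β=17.5, B=86.4. 27·(0.2025 − sin(2π·0.2025)/(2π)) = 1.3612 → s = 36.3612
radial distance = base radius + s = 25 + 36.3612 = 61.3612

61.3612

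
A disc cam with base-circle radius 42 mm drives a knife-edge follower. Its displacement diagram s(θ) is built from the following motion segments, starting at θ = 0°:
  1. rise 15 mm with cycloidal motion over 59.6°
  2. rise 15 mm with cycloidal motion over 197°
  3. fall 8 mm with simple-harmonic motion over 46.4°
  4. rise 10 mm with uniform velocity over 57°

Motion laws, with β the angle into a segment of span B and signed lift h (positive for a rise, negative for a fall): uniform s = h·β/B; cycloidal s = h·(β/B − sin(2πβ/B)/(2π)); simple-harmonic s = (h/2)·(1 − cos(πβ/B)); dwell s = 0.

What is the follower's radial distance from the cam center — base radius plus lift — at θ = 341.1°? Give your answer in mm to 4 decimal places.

seg 1 [0°–59.6°] cycloidal, h=15: full span → s += 15 → s = 15.0000
seg 2 [59.6°–256.6°] cycloidal, h=15: full span → s += 15 → s = 30.0000
seg 3 [256.6°–303°] simple-harmonic, h=-8: full span → s += -8 → s = 22.0000
seg 4 [303°–360°] uniform, h=10: θ=341.1° here. β=38.1, B=57. 10·38.1/57 = 6.6842 → s = 28.6842
radial distance = base radius + s = 42 + 28.6842 = 70.6842

70.6842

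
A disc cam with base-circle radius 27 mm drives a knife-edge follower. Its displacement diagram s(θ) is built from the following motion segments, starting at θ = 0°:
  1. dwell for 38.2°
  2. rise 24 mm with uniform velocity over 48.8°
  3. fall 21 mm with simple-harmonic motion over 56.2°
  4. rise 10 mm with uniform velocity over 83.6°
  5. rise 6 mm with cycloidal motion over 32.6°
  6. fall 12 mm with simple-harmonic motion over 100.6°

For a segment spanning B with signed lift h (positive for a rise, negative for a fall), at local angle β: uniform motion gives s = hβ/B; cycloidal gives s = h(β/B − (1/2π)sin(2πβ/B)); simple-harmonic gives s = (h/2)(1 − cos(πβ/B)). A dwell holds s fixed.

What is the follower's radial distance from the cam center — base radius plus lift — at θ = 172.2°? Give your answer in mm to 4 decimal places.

seg 1 [0°–38.2°] dwell: s stays 0.0000
seg 2 [38.2°–87°] uniform, h=24: full span → s += 24 → s = 24.0000
seg 3 [87°–143.2°] simple-harmonic, h=-21: full span → s += -21 → s = 3.0000
seg 4 [143.2°–226.8°] uniform, h=10: θ=172.2° here. β=29, B=83.6. 10·29/83.6 = 3.4689 → s = 6.4689
radial distance = base radius + s = 27 + 6.4689 = 33.4689

33.4689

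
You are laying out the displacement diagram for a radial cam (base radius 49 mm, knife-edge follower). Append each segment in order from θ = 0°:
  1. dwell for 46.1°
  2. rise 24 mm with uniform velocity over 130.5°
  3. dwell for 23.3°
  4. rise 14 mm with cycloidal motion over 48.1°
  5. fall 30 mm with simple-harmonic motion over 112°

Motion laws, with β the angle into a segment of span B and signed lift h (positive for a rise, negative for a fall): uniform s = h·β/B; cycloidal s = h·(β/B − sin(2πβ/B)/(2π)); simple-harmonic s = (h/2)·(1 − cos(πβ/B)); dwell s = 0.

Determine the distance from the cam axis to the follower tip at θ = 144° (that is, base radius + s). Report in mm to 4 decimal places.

seg 1 [0°–46.1°] dwell: s stays 0.0000
seg 2 [46.1°–176.6°] uniform, h=24: θ=144° here. β=97.9, B=130.5. 24·97.9/130.5 = 18.0046 → s = 18.0046
radial distance = base radius + s = 49 + 18.0046 = 67.0046

67.0046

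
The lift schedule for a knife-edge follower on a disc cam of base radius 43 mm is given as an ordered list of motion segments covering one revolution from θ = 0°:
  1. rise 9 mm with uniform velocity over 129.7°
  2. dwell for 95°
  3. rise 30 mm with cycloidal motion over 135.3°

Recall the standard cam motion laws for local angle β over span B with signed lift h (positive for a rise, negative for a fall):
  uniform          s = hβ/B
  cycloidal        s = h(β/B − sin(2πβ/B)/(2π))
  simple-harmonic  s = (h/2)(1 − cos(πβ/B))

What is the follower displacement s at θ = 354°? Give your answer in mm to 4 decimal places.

seg 1 [0°–129.7°] uniform, h=9: full span → s += 9 → s = 9.0000
seg 2 [129.7°–224.7°] dwell: s stays 9.0000
seg 3 [224.7°–360°] cycloidal, h=30: θ=354° here. β=129.3, B=135.3. 30·(0.9557 − sin(2π·0.9557)/(2π)) = 29.9829 → s = 38.9829

38.9829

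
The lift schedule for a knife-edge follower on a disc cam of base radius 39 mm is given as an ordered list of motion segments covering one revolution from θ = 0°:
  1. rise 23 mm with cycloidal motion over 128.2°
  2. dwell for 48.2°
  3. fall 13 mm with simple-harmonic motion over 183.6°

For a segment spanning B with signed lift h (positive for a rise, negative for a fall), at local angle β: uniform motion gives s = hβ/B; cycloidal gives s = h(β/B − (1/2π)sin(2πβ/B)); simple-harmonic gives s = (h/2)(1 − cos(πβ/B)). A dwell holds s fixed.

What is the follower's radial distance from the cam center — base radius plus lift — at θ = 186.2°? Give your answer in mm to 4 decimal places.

seg 1 [0°–128.2°] cycloidal, h=23: full span → s += 23 → s = 23.0000
seg 2 [128.2°–176.4°] dwell: s stays 23.0000
seg 3 [176.4°–360°] simple-harmonic, h=-13: θ=186.2° here. β=9.8, B=183.6. -13/2·(1 − cos(π·0.0534)) = -0.0912 → s = 22.9088
radial distance = base radius + s = 39 + 22.9088 = 61.9088

61.9088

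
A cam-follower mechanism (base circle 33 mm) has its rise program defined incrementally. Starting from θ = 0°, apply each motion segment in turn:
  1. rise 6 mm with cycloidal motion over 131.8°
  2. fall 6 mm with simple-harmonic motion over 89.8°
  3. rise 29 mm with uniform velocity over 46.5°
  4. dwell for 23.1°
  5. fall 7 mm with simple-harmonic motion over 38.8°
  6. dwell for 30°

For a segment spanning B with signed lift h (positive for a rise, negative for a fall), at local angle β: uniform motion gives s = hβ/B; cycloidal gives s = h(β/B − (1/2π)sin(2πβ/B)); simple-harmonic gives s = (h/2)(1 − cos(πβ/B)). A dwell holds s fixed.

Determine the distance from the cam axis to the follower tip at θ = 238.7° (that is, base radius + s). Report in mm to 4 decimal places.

seg 1 [0°–131.8°] cycloidal, h=6: full span → s += 6 → s = 6.0000
seg 2 [131.8°–221.6°] simple-harmonic, h=-6: full span → s += -6 → s = 0.0000
seg 3 [221.6°–268.1°] uniform, h=29: θ=238.7° here. β=17.1, B=46.5. 29·17.1/46.5 = 10.6645 → s = 10.6645
radial distance = base radius + s = 33 + 10.6645 = 43.6645

43.6645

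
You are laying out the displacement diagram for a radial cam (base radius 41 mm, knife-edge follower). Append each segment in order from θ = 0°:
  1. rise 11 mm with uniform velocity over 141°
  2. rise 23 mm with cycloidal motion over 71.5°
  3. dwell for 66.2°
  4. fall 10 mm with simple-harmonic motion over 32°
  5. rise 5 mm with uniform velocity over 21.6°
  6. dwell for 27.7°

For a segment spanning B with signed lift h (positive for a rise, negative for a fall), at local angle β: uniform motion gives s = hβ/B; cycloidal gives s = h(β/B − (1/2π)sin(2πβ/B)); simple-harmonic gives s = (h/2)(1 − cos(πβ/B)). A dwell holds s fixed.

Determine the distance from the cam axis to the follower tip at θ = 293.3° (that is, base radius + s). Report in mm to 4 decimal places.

seg 1 [0°–141°] uniform, h=11: full span → s += 11 → s = 11.0000
seg 2 [141°–212.5°] cycloidal, h=23: full span → s += 23 → s = 34.0000
seg 3 [212.5°–278.7°] dwell: s stays 34.0000
seg 4 [278.7°–310.7°] simple-harmonic, h=-10: θ=293.3° here. β=14.6, B=32. -10/2·(1 − cos(π·0.4563)) = -4.3149 → s = 29.6851
radial distance = base radius + s = 41 + 29.6851 = 70.6851

70.6851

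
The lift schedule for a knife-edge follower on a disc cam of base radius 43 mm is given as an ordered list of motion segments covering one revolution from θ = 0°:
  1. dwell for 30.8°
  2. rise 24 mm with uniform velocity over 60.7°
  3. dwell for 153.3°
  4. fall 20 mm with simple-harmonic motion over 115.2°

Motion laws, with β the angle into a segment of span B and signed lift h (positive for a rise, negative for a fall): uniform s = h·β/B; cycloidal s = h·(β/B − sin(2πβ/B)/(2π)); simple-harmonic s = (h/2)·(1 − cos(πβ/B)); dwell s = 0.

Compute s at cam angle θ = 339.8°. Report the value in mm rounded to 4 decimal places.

seg 1 [0°–30.8°] dwell: s stays 0.0000
seg 2 [30.8°–91.5°] uniform, h=24: full span → s += 24 → s = 24.0000
seg 3 [91.5°–244.8°] dwell: s stays 24.0000
seg 4 [244.8°–360°] simple-harmonic, h=-20: θ=339.8° here. β=95, B=115.2. -20/2·(1 − cos(π·0.8247)) = -18.5207 → s = 5.4793

5.4793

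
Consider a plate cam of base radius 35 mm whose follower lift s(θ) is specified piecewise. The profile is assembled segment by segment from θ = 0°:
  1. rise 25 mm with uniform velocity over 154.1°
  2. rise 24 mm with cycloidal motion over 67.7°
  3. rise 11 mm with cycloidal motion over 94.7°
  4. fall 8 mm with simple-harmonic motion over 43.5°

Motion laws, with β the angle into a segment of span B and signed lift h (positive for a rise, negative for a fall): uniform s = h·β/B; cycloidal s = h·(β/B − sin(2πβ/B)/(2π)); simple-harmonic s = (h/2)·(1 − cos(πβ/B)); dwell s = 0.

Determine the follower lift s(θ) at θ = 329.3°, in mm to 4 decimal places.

seg 1 [0°–154.1°] uniform, h=25: full span → s += 25 → s = 25.0000
seg 2 [154.1°–221.8°] cycloidal, h=24: full span → s += 24 → s = 49.0000
seg 3 [221.8°–316.5°] cycloidal, h=11: full span → s += 11 → s = 60.0000
seg 4 [316.5°–360°] simple-harmonic, h=-8: θ=329.3° here. β=12.8, B=43.5. -8/2·(1 − cos(π·0.2943)) = -1.5908 → s = 58.4092

58.4092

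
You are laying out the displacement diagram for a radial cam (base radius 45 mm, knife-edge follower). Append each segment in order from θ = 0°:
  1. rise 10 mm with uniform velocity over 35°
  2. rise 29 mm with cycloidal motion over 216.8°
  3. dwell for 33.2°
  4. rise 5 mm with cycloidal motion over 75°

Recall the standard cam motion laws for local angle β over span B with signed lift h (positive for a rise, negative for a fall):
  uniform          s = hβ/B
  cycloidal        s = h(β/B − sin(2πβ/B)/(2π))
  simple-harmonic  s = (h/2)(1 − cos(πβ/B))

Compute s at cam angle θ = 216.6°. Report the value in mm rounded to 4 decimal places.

seg 1 [0°–35°] uniform, h=10: full span → s += 10 → s = 10.0000
seg 2 [35°–251.8°] cycloidal, h=29: θ=216.6° here. β=181.6, B=216.8. 29·(0.8376 − sin(2π·0.8376)/(2π)) = 28.2248 → s = 38.2248

38.2248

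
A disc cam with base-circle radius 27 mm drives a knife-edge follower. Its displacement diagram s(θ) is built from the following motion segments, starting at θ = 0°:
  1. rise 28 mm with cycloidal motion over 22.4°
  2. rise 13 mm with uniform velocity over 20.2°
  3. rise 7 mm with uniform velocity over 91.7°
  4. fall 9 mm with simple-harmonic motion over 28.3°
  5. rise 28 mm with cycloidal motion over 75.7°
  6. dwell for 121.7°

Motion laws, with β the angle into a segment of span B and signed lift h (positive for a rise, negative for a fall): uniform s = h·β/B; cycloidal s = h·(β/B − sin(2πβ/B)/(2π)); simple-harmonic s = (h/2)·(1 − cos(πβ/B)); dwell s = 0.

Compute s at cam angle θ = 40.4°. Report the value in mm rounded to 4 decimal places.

seg 1 [0°–22.4°] cycloidal, h=28: full span → s += 28 → s = 28.0000
seg 2 [22.4°–42.6°] uniform, h=13: θ=40.4° here. β=18, B=20.2. 13·18/20.2 = 11.5842 → s = 39.5842

39.5842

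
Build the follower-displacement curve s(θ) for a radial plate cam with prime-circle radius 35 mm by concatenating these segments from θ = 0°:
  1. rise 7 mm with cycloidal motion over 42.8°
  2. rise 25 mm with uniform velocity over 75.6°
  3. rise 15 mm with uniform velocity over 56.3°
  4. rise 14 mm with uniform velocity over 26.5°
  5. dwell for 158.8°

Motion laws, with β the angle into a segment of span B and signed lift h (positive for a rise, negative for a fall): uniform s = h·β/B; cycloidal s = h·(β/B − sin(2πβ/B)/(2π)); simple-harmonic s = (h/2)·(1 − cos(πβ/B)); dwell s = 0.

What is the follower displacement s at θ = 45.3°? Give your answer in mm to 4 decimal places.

seg 1 [0°–42.8°] cycloidal, h=7: full span → s += 7 → s = 7.0000
seg 2 [42.8°–118.4°] uniform, h=25: θ=45.3° here. β=2.5, B=75.6. 25·2.5/75.6 = 0.8267 → s = 7.8267

7.8267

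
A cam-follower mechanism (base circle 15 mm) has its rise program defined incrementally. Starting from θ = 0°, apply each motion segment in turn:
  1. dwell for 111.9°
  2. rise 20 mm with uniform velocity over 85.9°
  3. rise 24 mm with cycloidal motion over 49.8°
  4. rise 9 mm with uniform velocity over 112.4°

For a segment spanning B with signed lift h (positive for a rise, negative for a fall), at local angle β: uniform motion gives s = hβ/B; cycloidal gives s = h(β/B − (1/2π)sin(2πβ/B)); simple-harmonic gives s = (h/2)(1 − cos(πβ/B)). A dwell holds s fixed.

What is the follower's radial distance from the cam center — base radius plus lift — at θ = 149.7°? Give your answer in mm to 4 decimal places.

seg 1 [0°–111.9°] dwell: s stays 0.0000
seg 2 [111.9°–197.8°] uniform, h=20: θ=149.7° here. β=37.8, B=85.9. 20·37.8/85.9 = 8.8009 → s = 8.8009
radial distance = base radius + s = 15 + 8.8009 = 23.8009

23.8009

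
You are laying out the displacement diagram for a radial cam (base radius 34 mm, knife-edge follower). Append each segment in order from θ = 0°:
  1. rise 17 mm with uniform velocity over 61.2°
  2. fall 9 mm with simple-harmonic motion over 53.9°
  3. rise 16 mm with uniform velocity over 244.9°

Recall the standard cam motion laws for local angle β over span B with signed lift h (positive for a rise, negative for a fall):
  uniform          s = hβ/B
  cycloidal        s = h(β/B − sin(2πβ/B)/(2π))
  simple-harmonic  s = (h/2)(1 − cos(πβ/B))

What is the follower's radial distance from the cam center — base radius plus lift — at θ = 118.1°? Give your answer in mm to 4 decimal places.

seg 1 [0°–61.2°] uniform, h=17: full span → s += 17 → s = 17.0000
seg 2 [61.2°–115.1°] simple-harmonic, h=-9: full span → s += -9 → s = 8.0000
seg 3 [115.1°–360°] uniform, h=16: θ=118.1° here. β=3, B=244.9. 16·3/244.9 = 0.1960 → s = 8.1960
radial distance = base radius + s = 34 + 8.1960 = 42.1960

42.1960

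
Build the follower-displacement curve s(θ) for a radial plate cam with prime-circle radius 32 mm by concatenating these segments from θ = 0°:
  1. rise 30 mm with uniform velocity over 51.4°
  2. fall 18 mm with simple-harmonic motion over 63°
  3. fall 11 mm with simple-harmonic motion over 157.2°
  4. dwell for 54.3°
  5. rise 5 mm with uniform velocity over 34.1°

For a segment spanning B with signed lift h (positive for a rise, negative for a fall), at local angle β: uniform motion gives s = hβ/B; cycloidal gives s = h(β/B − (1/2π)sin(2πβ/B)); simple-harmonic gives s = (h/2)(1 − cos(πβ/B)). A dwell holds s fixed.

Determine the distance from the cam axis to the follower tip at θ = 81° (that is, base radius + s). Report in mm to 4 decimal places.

seg 1 [0°–51.4°] uniform, h=30: full span → s += 30 → s = 30.0000
seg 2 [51.4°–114.4°] simple-harmonic, h=-18: θ=81° here. β=29.6, B=63. -18/2·(1 − cos(π·0.4698)) = -8.1486 → s = 21.8514
radial distance = base radius + s = 32 + 21.8514 = 53.8514

53.8514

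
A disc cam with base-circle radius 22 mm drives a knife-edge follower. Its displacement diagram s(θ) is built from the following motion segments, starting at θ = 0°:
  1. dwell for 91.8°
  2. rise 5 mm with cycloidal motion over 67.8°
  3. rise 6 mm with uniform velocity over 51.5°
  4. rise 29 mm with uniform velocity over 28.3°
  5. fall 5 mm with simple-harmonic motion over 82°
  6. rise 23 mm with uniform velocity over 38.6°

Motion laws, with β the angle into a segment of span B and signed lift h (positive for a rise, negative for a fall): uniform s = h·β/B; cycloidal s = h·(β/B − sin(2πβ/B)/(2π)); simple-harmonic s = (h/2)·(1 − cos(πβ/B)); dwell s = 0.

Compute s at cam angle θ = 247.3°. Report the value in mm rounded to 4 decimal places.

seg 1 [0°–91.8°] dwell: s stays 0.0000
seg 2 [91.8°–159.6°] cycloidal, h=5: full span → s += 5 → s = 5.0000
seg 3 [159.6°–211.1°] uniform, h=6: full span → s += 6 → s = 11.0000
seg 4 [211.1°–239.4°] uniform, h=29: full span → s += 29 → s = 40.0000
seg 5 [239.4°–321.4°] simple-harmonic, h=-5: θ=247.3° here. β=7.9, B=82. -5/2·(1 − cos(π·0.0963)) = -0.1136 → s = 39.8864

39.8864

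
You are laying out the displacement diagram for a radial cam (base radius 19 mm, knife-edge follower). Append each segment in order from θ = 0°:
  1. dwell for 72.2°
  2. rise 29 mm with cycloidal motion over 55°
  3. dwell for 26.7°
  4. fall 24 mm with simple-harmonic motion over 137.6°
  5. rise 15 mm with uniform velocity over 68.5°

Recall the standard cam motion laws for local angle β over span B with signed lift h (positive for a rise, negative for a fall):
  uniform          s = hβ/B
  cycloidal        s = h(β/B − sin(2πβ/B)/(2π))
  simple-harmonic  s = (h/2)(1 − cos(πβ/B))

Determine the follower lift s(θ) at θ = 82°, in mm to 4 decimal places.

seg 1 [0°–72.2°] dwell: s stays 0.0000
seg 2 [72.2°–127.2°] cycloidal, h=29: θ=82° here. β=9.8, B=55. 29·(0.1782 − sin(2π·0.1782)/(2π)) = 1.0138 → s = 1.0138

1.0138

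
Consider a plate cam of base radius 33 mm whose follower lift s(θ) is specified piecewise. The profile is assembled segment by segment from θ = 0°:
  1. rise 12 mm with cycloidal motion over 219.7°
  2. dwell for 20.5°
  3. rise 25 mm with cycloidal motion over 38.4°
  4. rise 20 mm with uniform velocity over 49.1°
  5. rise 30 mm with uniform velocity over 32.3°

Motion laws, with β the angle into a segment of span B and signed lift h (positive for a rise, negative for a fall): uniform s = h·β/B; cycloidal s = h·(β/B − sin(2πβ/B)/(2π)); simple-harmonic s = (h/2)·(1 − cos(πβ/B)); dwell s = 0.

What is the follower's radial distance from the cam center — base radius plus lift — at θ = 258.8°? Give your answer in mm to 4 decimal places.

seg 1 [0°–219.7°] cycloidal, h=12: full span → s += 12 → s = 12.0000
seg 2 [219.7°–240.2°] dwell: s stays 12.0000
seg 3 [240.2°–278.6°] cycloidal, h=25: θ=258.8° here. β=18.6, B=38.4. 25·(0.4844 − sin(2π·0.4844)/(2π)) = 11.7194 → s = 23.7194
radial distance = base radius + s = 33 + 23.7194 = 56.7194

56.7194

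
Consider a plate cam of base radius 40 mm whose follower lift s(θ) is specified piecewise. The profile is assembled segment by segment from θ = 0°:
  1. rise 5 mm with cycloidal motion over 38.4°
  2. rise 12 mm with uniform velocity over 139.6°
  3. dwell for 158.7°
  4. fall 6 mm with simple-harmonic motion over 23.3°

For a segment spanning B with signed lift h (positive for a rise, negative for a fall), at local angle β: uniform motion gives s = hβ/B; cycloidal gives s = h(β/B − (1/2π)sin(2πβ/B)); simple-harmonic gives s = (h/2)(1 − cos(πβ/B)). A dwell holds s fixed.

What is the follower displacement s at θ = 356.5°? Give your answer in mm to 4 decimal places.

seg 1 [0°–38.4°] cycloidal, h=5: full span → s += 5 → s = 5.0000
seg 2 [38.4°–178°] uniform, h=12: full span → s += 12 → s = 17.0000
seg 3 [178°–336.7°] dwell: s stays 17.0000
seg 4 [336.7°–360°] simple-harmonic, h=-6: θ=356.5° here. β=19.8, B=23.3. -6/2·(1 − cos(π·0.8498)) = -5.6721 → s = 11.3279

11.3279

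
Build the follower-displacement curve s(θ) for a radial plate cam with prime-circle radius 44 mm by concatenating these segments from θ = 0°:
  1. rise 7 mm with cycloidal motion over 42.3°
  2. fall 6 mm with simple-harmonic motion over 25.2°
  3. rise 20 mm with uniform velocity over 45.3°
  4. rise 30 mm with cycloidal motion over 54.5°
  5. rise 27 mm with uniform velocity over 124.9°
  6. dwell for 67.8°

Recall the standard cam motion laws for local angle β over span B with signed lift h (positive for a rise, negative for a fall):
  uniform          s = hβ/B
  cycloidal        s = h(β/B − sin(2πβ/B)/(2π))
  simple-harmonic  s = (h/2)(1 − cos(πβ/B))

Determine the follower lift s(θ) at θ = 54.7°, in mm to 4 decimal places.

seg 1 [0°–42.3°] cycloidal, h=7: full span → s += 7 → s = 7.0000
seg 2 [42.3°–67.5°] simple-harmonic, h=-6: θ=54.7° here. β=12.4, B=25.2. -6/2·(1 − cos(π·0.4921)) = -2.9252 → s = 4.0748

4.0748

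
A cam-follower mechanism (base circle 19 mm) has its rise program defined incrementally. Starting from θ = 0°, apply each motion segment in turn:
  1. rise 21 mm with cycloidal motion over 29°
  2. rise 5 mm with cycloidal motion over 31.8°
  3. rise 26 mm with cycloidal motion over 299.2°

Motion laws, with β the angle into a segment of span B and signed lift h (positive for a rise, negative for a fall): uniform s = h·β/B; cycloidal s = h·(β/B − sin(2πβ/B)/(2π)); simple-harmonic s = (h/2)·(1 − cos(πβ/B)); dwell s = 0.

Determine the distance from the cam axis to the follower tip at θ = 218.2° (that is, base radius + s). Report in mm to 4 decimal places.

seg 1 [0°–29°] cycloidal, h=21: full span → s += 21 → s = 21.0000
seg 2 [29°–60.8°] cycloidal, h=5: full span → s += 5 → s = 26.0000
seg 3 [60.8°–360°] cycloidal, h=26: θ=218.2° here. β=157.4, B=299.2. 26·(0.5261 − sin(2π·0.5261)/(2π)) = 14.3526 → s = 40.3526
radial distance = base radius + s = 19 + 40.3526 = 59.3526

59.3526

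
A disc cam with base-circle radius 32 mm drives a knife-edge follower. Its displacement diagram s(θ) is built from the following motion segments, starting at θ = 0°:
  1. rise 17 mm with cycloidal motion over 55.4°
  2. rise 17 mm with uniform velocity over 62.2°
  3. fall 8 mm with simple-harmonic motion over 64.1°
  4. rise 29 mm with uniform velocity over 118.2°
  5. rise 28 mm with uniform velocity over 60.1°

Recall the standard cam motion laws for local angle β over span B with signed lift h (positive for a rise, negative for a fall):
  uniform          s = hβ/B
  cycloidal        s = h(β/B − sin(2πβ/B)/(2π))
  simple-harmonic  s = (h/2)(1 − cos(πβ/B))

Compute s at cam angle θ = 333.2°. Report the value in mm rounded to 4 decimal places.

seg 1 [0°–55.4°] cycloidal, h=17: full span → s += 17 → s = 17.0000
seg 2 [55.4°–117.6°] uniform, h=17: full span → s += 17 → s = 34.0000
seg 3 [117.6°–181.7°] simple-harmonic, h=-8: full span → s += -8 → s = 26.0000
seg 4 [181.7°–299.9°] uniform, h=29: full span → s += 29 → s = 55.0000
seg 5 [299.9°–360°] uniform, h=28: θ=333.2° here. β=33.3, B=60.1. 28·33.3/60.1 = 15.5141 → s = 70.5141

70.5141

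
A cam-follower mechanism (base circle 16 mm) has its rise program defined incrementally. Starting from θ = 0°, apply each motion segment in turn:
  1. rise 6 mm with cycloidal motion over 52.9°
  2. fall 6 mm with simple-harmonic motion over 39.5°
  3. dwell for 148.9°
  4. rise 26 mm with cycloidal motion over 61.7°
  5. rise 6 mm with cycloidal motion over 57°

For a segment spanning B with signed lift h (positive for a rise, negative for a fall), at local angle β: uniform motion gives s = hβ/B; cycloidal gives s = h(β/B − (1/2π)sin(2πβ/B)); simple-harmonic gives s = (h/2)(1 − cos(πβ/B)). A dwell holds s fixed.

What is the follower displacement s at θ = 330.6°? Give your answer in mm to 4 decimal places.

seg 1 [0°–52.9°] cycloidal, h=6: full span → s += 6 → s = 6.0000
seg 2 [52.9°–92.4°] simple-harmonic, h=-6: full span → s += -6 → s = 0.0000
seg 3 [92.4°–241.3°] dwell: s stays 0.0000
seg 4 [241.3°–303°] cycloidal, h=26: full span → s += 26 → s = 26.0000
seg 5 [303°–360°] cycloidal, h=6: θ=330.6° here. β=27.6, B=57. 6·(0.4842 − sin(2π·0.4842)/(2π)) = 2.8107 → s = 28.8107

28.8107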